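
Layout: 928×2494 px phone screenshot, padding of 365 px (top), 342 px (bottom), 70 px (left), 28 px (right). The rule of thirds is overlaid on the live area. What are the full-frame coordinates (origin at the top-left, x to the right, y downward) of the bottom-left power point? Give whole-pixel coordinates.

(347, 1556)

Content width = 928 − 70 − 28 = 830 px; content height = 2494 − 365 − 342 = 1787 px.
Bottom-left is one-third across and two-thirds down within the live area.
x = 70 + 1 × 830/3 = 70 + 276.67 ≈ 347
y = 365 + 2 × 1787/3 = 365 + 1191.33 ≈ 1556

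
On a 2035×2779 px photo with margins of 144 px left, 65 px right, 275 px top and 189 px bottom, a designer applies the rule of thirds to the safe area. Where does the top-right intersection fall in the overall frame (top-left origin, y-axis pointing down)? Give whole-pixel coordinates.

(1361, 1047)

Content width = 2035 − 144 − 65 = 1826 px; content height = 2779 − 275 − 189 = 2315 px.
Top-right is two-thirds across and one-third down within the safe area.
x = 144 + 2 × 1826/3 = 144 + 1217.33 ≈ 1361
y = 275 + 1 × 2315/3 = 275 + 771.67 ≈ 1047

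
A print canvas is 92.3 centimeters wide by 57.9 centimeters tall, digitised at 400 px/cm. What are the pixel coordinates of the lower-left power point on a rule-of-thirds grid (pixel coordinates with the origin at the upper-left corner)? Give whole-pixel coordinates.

In pixels the canvas is 92.3 × 400 = 36920 wide and 57.9 × 400 = 23160 tall.
The lower-left point is one-third across and two-thirds down:
x = 1 × 36920/3 ≈ 12307; y = 2 × 23160/3 ≈ 15440.

x = 12307 px, y = 15440 px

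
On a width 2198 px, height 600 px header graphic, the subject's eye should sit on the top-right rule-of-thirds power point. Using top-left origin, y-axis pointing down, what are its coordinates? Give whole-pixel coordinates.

(1465, 200)

The top-right point sits two-thirds of the way across and one-third of the way down.
x = 2 × 2198/3 ≈ 1465; y = 1 × 600/3 ≈ 200.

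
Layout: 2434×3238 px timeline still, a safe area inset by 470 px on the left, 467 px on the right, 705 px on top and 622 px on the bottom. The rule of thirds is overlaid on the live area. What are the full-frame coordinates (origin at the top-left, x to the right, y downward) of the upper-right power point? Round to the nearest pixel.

Content width = 2434 − 470 − 467 = 1497 px; content height = 3238 − 705 − 622 = 1911 px.
Upper-right is two-thirds across and one-third down within the live area.
x = 470 + 2 × 1497/3 = 470 + 998.00 ≈ 1468
y = 705 + 1 × 1911/3 = 705 + 637.00 ≈ 1342

(1468, 1342)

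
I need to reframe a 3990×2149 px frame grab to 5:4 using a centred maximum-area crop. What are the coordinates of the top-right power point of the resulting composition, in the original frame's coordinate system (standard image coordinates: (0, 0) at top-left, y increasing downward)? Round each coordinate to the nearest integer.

3990/2149 > 5/4, so the 5:4 crop keeps the full height 2149 and trims width to 2149 × 5/4 = 2686.25 px.
Left offset = (3990 − 2686.25)/2 = 651.88 px; top offset = 0.
Top-right is two-thirds across and one-third down within the crop:
x = 651.88 + 2 × 2686.25/3 ≈ 2443; y = 0.00 + 1 × 2149.00/3 ≈ 716.

x = 2443 px, y = 716 px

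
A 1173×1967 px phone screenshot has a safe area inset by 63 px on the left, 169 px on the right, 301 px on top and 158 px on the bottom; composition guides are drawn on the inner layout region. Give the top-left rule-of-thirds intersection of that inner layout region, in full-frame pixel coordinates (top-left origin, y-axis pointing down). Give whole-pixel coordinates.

Content width = 1173 − 63 − 169 = 941 px; content height = 1967 − 301 − 158 = 1508 px.
Top-left is one-third across and one-third down within the inner layout region.
x = 63 + 1 × 941/3 = 63 + 313.67 ≈ 377
y = 301 + 1 × 1508/3 = 301 + 502.67 ≈ 804

x = 377 px, y = 804 px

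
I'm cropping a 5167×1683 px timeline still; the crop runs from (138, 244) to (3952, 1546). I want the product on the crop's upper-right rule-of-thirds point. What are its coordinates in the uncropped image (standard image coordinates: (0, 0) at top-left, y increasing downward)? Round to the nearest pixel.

Crop width = 3952 − 138 = 3814 px; one third is 1271.33 px.
Crop height = 1546 − 244 = 1302 px; one third is 434.00 px.
The upper-right point is two-thirds across and one-third down within the crop:
x = 138 + 2 × 1271.33 ≈ 2681; y = 244 + 1 × 434.00 ≈ 678.

(2681, 678)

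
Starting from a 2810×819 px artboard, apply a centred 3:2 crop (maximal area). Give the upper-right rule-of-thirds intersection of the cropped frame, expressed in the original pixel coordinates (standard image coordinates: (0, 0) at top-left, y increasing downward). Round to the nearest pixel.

x = 1610 px, y = 273 px

2810/819 > 3/2, so the 3:2 crop keeps the full height 819 and trims width to 819 × 3/2 = 1228.50 px.
Left offset = (2810 − 1228.50)/2 = 790.75 px; top offset = 0.
Upper-right is two-thirds across and one-third down within the crop:
x = 790.75 + 2 × 1228.50/3 ≈ 1610; y = 0.00 + 1 × 819.00/3 ≈ 273.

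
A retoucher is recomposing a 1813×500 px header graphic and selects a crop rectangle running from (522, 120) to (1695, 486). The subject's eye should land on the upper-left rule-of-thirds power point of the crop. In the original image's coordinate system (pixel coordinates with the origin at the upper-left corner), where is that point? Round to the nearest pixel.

(913, 242)

Crop width = 1695 − 522 = 1173 px; one third is 391.00 px.
Crop height = 486 − 120 = 366 px; one third is 122.00 px.
The upper-left point is one-third across and one-third down within the crop:
x = 522 + 1 × 391.00 ≈ 913; y = 120 + 1 × 122.00 ≈ 242.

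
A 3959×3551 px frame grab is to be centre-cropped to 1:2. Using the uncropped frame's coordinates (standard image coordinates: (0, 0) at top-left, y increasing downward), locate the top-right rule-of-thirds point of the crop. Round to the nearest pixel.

3959/3551 > 1/2, so the 1:2 crop keeps the full height 3551 and trims width to 3551 × 1/2 = 1775.50 px.
Left offset = (3959 − 1775.50)/2 = 1091.75 px; top offset = 0.
Top-right is two-thirds across and one-third down within the crop:
x = 1091.75 + 2 × 1775.50/3 ≈ 2275; y = 0.00 + 1 × 3551.00/3 ≈ 1184.

x = 2275 px, y = 1184 px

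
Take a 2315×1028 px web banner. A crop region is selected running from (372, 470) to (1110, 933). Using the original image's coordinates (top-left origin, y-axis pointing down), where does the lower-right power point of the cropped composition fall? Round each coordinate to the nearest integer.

x = 864 px, y = 779 px

Crop width = 1110 − 372 = 738 px; one third is 246.00 px.
Crop height = 933 − 470 = 463 px; one third is 154.33 px.
The lower-right point is two-thirds across and two-thirds down within the crop:
x = 372 + 2 × 246.00 ≈ 864; y = 470 + 2 × 154.33 ≈ 779.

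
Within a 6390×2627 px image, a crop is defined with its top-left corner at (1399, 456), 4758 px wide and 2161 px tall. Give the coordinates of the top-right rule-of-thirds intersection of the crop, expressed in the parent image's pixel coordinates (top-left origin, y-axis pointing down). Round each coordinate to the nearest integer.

One third of the crop width 4758 is 1586.00 px.
One third of the crop height 2161 is 720.33 px.
The top-right point is two-thirds across and one-third down within the crop:
x = 1399 + 2 × 1586.00 ≈ 4571; y = 456 + 1 × 720.33 ≈ 1176.

x = 4571 px, y = 1176 px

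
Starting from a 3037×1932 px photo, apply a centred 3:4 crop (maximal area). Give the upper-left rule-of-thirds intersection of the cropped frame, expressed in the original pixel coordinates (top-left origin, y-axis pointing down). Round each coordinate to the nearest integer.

3037/1932 > 3/4, so the 3:4 crop keeps the full height 1932 and trims width to 1932 × 3/4 = 1449.00 px.
Left offset = (3037 − 1449.00)/2 = 794.00 px; top offset = 0.
Upper-left is one-third across and one-third down within the crop:
x = 794.00 + 1 × 1449.00/3 ≈ 1277; y = 0.00 + 1 × 1932.00/3 ≈ 644.

x = 1277 px, y = 644 px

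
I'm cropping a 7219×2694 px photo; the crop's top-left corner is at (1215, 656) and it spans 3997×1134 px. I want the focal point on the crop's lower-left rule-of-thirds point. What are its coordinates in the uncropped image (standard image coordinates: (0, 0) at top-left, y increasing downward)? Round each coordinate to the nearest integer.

(2547, 1412)

One third of the crop width 3997 is 1332.33 px.
One third of the crop height 1134 is 378.00 px.
The lower-left point is one-third across and two-thirds down within the crop:
x = 1215 + 1 × 1332.33 ≈ 2547; y = 656 + 2 × 378.00 ≈ 1412.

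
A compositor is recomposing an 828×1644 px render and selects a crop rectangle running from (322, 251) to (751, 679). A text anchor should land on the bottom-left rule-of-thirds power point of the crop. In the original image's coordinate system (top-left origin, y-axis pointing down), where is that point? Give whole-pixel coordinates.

(465, 536)

Crop width = 751 − 322 = 429 px; one third is 143.00 px.
Crop height = 679 − 251 = 428 px; one third is 142.67 px.
The bottom-left point is one-third across and two-thirds down within the crop:
x = 322 + 1 × 143.00 ≈ 465; y = 251 + 2 × 142.67 ≈ 536.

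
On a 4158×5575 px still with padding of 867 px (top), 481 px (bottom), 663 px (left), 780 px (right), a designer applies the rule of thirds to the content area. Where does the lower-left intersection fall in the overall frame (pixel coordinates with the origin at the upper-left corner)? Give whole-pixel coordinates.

Content width = 4158 − 663 − 780 = 2715 px; content height = 5575 − 867 − 481 = 4227 px.
Lower-left is one-third across and two-thirds down within the content area.
x = 663 + 1 × 2715/3 = 663 + 905.00 ≈ 1568
y = 867 + 2 × 4227/3 = 867 + 2818.00 ≈ 3685

x = 1568 px, y = 3685 px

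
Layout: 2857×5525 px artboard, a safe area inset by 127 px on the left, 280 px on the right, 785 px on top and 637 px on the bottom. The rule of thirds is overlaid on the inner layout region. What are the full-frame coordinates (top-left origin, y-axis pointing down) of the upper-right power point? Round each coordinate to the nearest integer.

Content width = 2857 − 127 − 280 = 2450 px; content height = 5525 − 785 − 637 = 4103 px.
Upper-right is two-thirds across and one-third down within the inner layout region.
x = 127 + 2 × 2450/3 = 127 + 1633.33 ≈ 1760
y = 785 + 1 × 4103/3 = 785 + 1367.67 ≈ 2153

(1760, 2153)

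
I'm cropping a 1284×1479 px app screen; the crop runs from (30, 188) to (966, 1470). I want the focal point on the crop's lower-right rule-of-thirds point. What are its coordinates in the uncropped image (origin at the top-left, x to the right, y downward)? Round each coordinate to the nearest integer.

(654, 1043)

Crop width = 966 − 30 = 936 px; one third is 312.00 px.
Crop height = 1470 − 188 = 1282 px; one third is 427.33 px.
The lower-right point is two-thirds across and two-thirds down within the crop:
x = 30 + 2 × 312.00 ≈ 654; y = 188 + 2 × 427.33 ≈ 1043.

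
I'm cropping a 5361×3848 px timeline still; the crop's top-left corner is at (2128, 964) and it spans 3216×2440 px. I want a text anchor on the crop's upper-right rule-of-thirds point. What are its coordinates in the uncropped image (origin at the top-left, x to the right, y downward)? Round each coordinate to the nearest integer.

x = 4272 px, y = 1777 px

One third of the crop width 3216 is 1072.00 px.
One third of the crop height 2440 is 813.33 px.
The upper-right point is two-thirds across and one-third down within the crop:
x = 2128 + 2 × 1072.00 ≈ 4272; y = 964 + 1 × 813.33 ≈ 1777.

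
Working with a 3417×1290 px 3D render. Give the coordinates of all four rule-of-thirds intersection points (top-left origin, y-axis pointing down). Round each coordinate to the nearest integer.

One third of 3417 is 1139; one third of 1290 is 430.
Vertical third lines at x = 1139 and x = 2278; horizontal third lines at y = 430 and y = 860.

(1139, 430), (2278, 430), (1139, 860), (2278, 860)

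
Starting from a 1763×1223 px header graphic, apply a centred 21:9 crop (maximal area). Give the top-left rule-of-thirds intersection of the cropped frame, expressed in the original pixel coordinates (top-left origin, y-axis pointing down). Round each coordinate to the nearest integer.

1763/1223 < 21/9, so the 21:9 crop keeps the full width 1763 and trims height to 1763 × 9/21 = 755.57 px.
Top offset = (1223 − 755.57)/2 = 233.71 px; left offset = 0.
Top-left is one-third across and one-third down within the crop:
x = 0.00 + 1 × 1763.00/3 ≈ 588; y = 233.71 + 1 × 755.57/3 ≈ 486.

x = 588 px, y = 486 px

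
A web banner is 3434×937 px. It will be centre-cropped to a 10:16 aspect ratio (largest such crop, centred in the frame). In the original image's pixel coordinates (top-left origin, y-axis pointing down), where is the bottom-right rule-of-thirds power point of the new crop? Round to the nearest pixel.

x = 1815 px, y = 625 px

3434/937 > 10/16, so the 10:16 crop keeps the full height 937 and trims width to 937 × 10/16 = 585.62 px.
Left offset = (3434 − 585.62)/2 = 1424.19 px; top offset = 0.
Bottom-right is two-thirds across and two-thirds down within the crop:
x = 1424.19 + 2 × 585.62/3 ≈ 1815; y = 0.00 + 2 × 937.00/3 ≈ 625.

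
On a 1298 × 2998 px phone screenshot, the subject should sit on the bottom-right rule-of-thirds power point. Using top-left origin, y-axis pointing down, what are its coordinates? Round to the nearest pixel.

The bottom-right point sits two-thirds of the way across and two-thirds of the way down.
x = 2 × 1298/3 ≈ 865; y = 2 × 2998/3 ≈ 1999.

(865, 1999)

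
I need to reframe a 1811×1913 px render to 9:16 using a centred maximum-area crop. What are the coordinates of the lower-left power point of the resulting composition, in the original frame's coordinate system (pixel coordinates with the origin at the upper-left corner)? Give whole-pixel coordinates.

1811/1913 > 9/16, so the 9:16 crop keeps the full height 1913 and trims width to 1913 × 9/16 = 1076.06 px.
Left offset = (1811 − 1076.06)/2 = 367.47 px; top offset = 0.
Lower-left is one-third across and two-thirds down within the crop:
x = 367.47 + 1 × 1076.06/3 ≈ 726; y = 0.00 + 2 × 1913.00/3 ≈ 1275.

x = 726 px, y = 1275 px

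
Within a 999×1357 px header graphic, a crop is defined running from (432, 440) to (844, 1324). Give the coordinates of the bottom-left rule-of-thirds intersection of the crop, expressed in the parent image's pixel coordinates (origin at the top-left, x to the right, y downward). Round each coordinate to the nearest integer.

x = 569 px, y = 1029 px

Crop width = 844 − 432 = 412 px; one third is 137.33 px.
Crop height = 1324 − 440 = 884 px; one third is 294.67 px.
The bottom-left point is one-third across and two-thirds down within the crop:
x = 432 + 1 × 137.33 ≈ 569; y = 440 + 2 × 294.67 ≈ 1029.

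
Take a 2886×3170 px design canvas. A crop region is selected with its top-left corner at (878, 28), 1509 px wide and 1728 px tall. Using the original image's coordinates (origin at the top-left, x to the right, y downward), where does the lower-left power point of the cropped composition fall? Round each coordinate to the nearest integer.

One third of the crop width 1509 is 503.00 px.
One third of the crop height 1728 is 576.00 px.
The lower-left point is one-third across and two-thirds down within the crop:
x = 878 + 1 × 503.00 ≈ 1381; y = 28 + 2 × 576.00 ≈ 1180.

(1381, 1180)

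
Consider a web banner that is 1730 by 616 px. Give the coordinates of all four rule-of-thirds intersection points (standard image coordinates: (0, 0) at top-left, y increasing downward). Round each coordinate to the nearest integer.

(577, 205), (1153, 205), (577, 411), (1153, 411)

One third of 1730 is 576.67; one third of 616 is 205.33.
Vertical third lines at x = 577 and x = 1153; horizontal third lines at y = 205 and y = 411.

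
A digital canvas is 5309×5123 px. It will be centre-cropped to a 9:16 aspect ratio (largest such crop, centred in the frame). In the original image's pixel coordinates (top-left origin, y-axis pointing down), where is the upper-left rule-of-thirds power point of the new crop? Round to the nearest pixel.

x = 2174 px, y = 1708 px

5309/5123 > 9/16, so the 9:16 crop keeps the full height 5123 and trims width to 5123 × 9/16 = 2881.69 px.
Left offset = (5309 − 2881.69)/2 = 1213.66 px; top offset = 0.
Upper-left is one-third across and one-third down within the crop:
x = 1213.66 + 1 × 2881.69/3 ≈ 2174; y = 0.00 + 1 × 5123.00/3 ≈ 1708.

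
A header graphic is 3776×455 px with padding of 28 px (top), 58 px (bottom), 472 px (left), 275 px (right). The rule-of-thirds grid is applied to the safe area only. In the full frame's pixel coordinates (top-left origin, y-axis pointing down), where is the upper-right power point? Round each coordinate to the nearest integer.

Content width = 3776 − 472 − 275 = 3029 px; content height = 455 − 28 − 58 = 369 px.
Upper-right is two-thirds across and one-third down within the safe area.
x = 472 + 2 × 3029/3 = 472 + 2019.33 ≈ 2491
y = 28 + 1 × 369/3 = 28 + 123.00 ≈ 151

x = 2491 px, y = 151 px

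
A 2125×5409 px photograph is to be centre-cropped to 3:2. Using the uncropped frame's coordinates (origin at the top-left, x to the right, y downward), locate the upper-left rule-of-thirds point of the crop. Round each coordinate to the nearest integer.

(708, 2468)

2125/5409 < 3/2, so the 3:2 crop keeps the full width 2125 and trims height to 2125 × 2/3 = 1416.67 px.
Top offset = (5409 − 1416.67)/2 = 1996.17 px; left offset = 0.
Upper-left is one-third across and one-third down within the crop:
x = 0.00 + 1 × 2125.00/3 ≈ 708; y = 1996.17 + 1 × 1416.67/3 ≈ 2468.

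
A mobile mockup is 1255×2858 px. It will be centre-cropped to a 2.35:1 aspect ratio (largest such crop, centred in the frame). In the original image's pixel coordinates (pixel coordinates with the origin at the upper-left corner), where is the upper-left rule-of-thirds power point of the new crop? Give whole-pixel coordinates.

1255/2858 < 2.35/1, so the 2.35:1 crop keeps the full width 1255 and trims height to 1255 × 1/2.35 = 534.04 px.
Top offset = (2858 − 534.04)/2 = 1161.98 px; left offset = 0.
Upper-left is one-third across and one-third down within the crop:
x = 0.00 + 1 × 1255.00/3 ≈ 418; y = 1161.98 + 1 × 534.04/3 ≈ 1340.

(418, 1340)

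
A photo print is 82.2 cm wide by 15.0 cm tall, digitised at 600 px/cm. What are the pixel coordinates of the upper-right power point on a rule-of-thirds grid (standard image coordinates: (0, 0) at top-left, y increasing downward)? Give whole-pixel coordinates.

(32880, 3000)

In pixels the canvas is 82.2 × 600 = 49320 wide and 15.0 × 600 = 9000 tall.
The upper-right point is two-thirds across and one-third down:
x = 2 × 49320/3 ≈ 32880; y = 1 × 9000/3 ≈ 3000.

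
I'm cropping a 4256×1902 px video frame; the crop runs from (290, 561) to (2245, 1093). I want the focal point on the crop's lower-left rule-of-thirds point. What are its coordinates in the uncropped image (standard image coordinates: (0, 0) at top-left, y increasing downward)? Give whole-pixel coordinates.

(942, 916)

Crop width = 2245 − 290 = 1955 px; one third is 651.67 px.
Crop height = 1093 − 561 = 532 px; one third is 177.33 px.
The lower-left point is one-third across and two-thirds down within the crop:
x = 290 + 1 × 651.67 ≈ 942; y = 561 + 2 × 177.33 ≈ 916.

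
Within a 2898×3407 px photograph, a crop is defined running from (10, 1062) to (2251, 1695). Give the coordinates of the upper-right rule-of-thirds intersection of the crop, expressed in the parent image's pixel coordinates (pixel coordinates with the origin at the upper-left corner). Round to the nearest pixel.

Crop width = 2251 − 10 = 2241 px; one third is 747.00 px.
Crop height = 1695 − 1062 = 633 px; one third is 211.00 px.
The upper-right point is two-thirds across and one-third down within the crop:
x = 10 + 2 × 747.00 ≈ 1504; y = 1062 + 1 × 211.00 ≈ 1273.

(1504, 1273)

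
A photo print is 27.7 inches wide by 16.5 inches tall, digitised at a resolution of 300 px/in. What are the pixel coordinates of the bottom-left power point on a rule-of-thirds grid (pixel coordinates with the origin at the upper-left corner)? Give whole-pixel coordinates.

In pixels the canvas is 27.7 × 300 = 8310 wide and 16.5 × 300 = 4950 tall.
The bottom-left point is one-third across and two-thirds down:
x = 1 × 8310/3 ≈ 2770; y = 2 × 4950/3 ≈ 3300.

(2770, 3300)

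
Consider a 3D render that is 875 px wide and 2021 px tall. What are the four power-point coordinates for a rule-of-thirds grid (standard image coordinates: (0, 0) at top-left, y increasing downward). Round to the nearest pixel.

One third of 875 is 291.67; one third of 2021 is 673.67.
Vertical third lines at x = 292 and x = 583; horizontal third lines at y = 674 and y = 1347.

(292, 674), (583, 674), (292, 1347), (583, 1347)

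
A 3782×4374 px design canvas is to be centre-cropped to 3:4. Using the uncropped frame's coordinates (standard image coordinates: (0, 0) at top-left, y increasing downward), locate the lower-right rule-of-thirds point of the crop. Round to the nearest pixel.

(2438, 2916)

3782/4374 > 3/4, so the 3:4 crop keeps the full height 4374 and trims width to 4374 × 3/4 = 3280.50 px.
Left offset = (3782 − 3280.50)/2 = 250.75 px; top offset = 0.
Lower-right is two-thirds across and two-thirds down within the crop:
x = 250.75 + 2 × 3280.50/3 ≈ 2438; y = 0.00 + 2 × 4374.00/3 ≈ 2916.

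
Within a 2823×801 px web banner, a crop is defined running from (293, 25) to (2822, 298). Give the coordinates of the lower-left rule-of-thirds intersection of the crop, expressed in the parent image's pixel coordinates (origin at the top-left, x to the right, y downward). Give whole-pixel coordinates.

x = 1136 px, y = 207 px

Crop width = 2822 − 293 = 2529 px; one third is 843.00 px.
Crop height = 298 − 25 = 273 px; one third is 91.00 px.
The lower-left point is one-third across and two-thirds down within the crop:
x = 293 + 1 × 843.00 ≈ 1136; y = 25 + 2 × 91.00 ≈ 207.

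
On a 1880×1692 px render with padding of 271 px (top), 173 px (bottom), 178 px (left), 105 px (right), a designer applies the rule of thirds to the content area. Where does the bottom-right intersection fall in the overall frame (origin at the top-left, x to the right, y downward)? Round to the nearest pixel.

Content width = 1880 − 178 − 105 = 1597 px; content height = 1692 − 271 − 173 = 1248 px.
Bottom-right is two-thirds across and two-thirds down within the content area.
x = 178 + 2 × 1597/3 = 178 + 1064.67 ≈ 1243
y = 271 + 2 × 1248/3 = 271 + 832.00 ≈ 1103

(1243, 1103)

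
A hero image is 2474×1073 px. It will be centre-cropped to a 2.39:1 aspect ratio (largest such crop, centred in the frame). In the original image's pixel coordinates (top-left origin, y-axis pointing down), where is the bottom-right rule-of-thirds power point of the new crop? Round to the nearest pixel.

2474/1073 < 2.39/1, so the 2.39:1 crop keeps the full width 2474 and trims height to 2474 × 1/2.39 = 1035.15 px.
Top offset = (1073 − 1035.15)/2 = 18.93 px; left offset = 0.
Bottom-right is two-thirds across and two-thirds down within the crop:
x = 0.00 + 2 × 2474.00/3 ≈ 1649; y = 18.93 + 2 × 1035.15/3 ≈ 709.

x = 1649 px, y = 709 px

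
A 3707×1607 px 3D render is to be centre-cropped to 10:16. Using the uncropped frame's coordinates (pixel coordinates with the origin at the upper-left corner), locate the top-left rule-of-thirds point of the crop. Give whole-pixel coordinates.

x = 1686 px, y = 536 px

3707/1607 > 10/16, so the 10:16 crop keeps the full height 1607 and trims width to 1607 × 10/16 = 1004.38 px.
Left offset = (3707 − 1004.38)/2 = 1351.31 px; top offset = 0.
Top-left is one-third across and one-third down within the crop:
x = 1351.31 + 1 × 1004.38/3 ≈ 1686; y = 0.00 + 1 × 1607.00/3 ≈ 536.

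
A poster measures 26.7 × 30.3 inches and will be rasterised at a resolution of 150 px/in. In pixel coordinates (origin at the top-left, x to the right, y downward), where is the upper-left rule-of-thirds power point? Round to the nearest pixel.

In pixels the canvas is 26.7 × 150 = 4005 wide and 30.3 × 150 = 4545 tall.
The upper-left point is one-third across and one-third down:
x = 1 × 4005/3 ≈ 1335; y = 1 × 4545/3 ≈ 1515.

x = 1335 px, y = 1515 px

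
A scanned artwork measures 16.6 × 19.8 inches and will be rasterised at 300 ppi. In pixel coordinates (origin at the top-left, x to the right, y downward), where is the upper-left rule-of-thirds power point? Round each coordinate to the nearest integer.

In pixels the canvas is 16.6 × 300 = 4980 wide and 19.8 × 300 = 5940 tall.
The upper-left point is one-third across and one-third down:
x = 1 × 4980/3 ≈ 1660; y = 1 × 5940/3 ≈ 1980.

(1660, 1980)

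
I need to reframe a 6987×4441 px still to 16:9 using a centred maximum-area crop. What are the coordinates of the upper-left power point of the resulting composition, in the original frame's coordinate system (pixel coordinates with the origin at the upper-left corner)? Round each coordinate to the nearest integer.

6987/4441 < 16/9, so the 16:9 crop keeps the full width 6987 and trims height to 6987 × 9/16 = 3930.19 px.
Top offset = (4441 − 3930.19)/2 = 255.41 px; left offset = 0.
Upper-left is one-third across and one-third down within the crop:
x = 0.00 + 1 × 6987.00/3 ≈ 2329; y = 255.41 + 1 × 3930.19/3 ≈ 1565.

(2329, 1565)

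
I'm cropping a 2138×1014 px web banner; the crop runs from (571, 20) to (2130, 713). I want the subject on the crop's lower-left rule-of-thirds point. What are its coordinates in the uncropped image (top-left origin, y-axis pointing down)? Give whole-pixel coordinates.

Crop width = 2130 − 571 = 1559 px; one third is 519.67 px.
Crop height = 713 − 20 = 693 px; one third is 231.00 px.
The lower-left point is one-third across and two-thirds down within the crop:
x = 571 + 1 × 519.67 ≈ 1091; y = 20 + 2 × 231.00 ≈ 482.

(1091, 482)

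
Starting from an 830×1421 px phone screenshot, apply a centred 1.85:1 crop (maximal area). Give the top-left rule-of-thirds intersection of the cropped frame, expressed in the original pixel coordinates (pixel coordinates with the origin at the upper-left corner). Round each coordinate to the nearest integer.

830/1421 < 1.85/1, so the 1.85:1 crop keeps the full width 830 and trims height to 830 × 1/1.85 = 448.65 px.
Top offset = (1421 − 448.65)/2 = 486.18 px; left offset = 0.
Top-left is one-third across and one-third down within the crop:
x = 0.00 + 1 × 830.00/3 ≈ 277; y = 486.18 + 1 × 448.65/3 ≈ 636.

x = 277 px, y = 636 px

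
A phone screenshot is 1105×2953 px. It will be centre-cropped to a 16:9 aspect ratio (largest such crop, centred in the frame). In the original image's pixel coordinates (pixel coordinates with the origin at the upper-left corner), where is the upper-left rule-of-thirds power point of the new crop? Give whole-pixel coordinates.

(368, 1373)

1105/2953 < 16/9, so the 16:9 crop keeps the full width 1105 and trims height to 1105 × 9/16 = 621.56 px.
Top offset = (2953 − 621.56)/2 = 1165.72 px; left offset = 0.
Upper-left is one-third across and one-third down within the crop:
x = 0.00 + 1 × 1105.00/3 ≈ 368; y = 1165.72 + 1 × 621.56/3 ≈ 1373.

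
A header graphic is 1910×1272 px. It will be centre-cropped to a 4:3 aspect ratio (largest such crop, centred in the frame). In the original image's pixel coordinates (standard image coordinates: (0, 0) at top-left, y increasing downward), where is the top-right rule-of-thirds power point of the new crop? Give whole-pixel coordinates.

1910/1272 > 4/3, so the 4:3 crop keeps the full height 1272 and trims width to 1272 × 4/3 = 1696.00 px.
Left offset = (1910 − 1696.00)/2 = 107.00 px; top offset = 0.
Top-right is two-thirds across and one-third down within the crop:
x = 107.00 + 2 × 1696.00/3 ≈ 1238; y = 0.00 + 1 × 1272.00/3 ≈ 424.

x = 1238 px, y = 424 px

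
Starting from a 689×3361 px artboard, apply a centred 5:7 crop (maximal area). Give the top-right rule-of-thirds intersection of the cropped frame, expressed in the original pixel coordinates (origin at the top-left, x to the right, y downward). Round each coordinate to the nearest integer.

689/3361 < 5/7, so the 5:7 crop keeps the full width 689 and trims height to 689 × 7/5 = 964.60 px.
Top offset = (3361 − 964.60)/2 = 1198.20 px; left offset = 0.
Top-right is two-thirds across and one-third down within the crop:
x = 0.00 + 2 × 689.00/3 ≈ 459; y = 1198.20 + 1 × 964.60/3 ≈ 1520.

x = 459 px, y = 1520 px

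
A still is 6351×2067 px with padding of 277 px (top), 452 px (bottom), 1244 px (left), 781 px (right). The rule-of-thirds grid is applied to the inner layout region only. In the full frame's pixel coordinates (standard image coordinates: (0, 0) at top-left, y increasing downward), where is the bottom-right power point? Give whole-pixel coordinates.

(4128, 1169)

Content width = 6351 − 1244 − 781 = 4326 px; content height = 2067 − 277 − 452 = 1338 px.
Bottom-right is two-thirds across and two-thirds down within the inner layout region.
x = 1244 + 2 × 4326/3 = 1244 + 2884.00 ≈ 4128
y = 277 + 2 × 1338/3 = 277 + 892.00 ≈ 1169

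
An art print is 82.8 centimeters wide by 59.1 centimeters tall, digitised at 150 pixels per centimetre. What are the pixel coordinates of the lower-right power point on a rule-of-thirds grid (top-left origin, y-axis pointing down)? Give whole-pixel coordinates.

x = 8280 px, y = 5910 px

In pixels the canvas is 82.8 × 150 = 12420 wide and 59.1 × 150 = 8865 tall.
The lower-right point is two-thirds across and two-thirds down:
x = 2 × 12420/3 ≈ 8280; y = 2 × 8865/3 ≈ 5910.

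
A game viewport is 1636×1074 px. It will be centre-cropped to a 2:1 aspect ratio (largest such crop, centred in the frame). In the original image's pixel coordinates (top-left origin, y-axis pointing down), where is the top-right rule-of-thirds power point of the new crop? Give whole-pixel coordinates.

1636/1074 < 2/1, so the 2:1 crop keeps the full width 1636 and trims height to 1636 × 1/2 = 818.00 px.
Top offset = (1074 − 818.00)/2 = 128.00 px; left offset = 0.
Top-right is two-thirds across and one-third down within the crop:
x = 0.00 + 2 × 1636.00/3 ≈ 1091; y = 128.00 + 1 × 818.00/3 ≈ 401.

x = 1091 px, y = 401 px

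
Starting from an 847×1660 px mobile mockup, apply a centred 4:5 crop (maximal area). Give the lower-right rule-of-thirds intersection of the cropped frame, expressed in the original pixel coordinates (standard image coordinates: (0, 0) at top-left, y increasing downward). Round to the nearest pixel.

(565, 1006)

847/1660 < 4/5, so the 4:5 crop keeps the full width 847 and trims height to 847 × 5/4 = 1058.75 px.
Top offset = (1660 − 1058.75)/2 = 300.62 px; left offset = 0.
Lower-right is two-thirds across and two-thirds down within the crop:
x = 0.00 + 2 × 847.00/3 ≈ 565; y = 300.62 + 2 × 1058.75/3 ≈ 1006.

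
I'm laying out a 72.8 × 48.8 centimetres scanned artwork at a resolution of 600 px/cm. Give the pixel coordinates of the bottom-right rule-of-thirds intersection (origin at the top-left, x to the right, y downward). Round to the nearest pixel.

x = 29120 px, y = 19520 px

In pixels the canvas is 72.8 × 600 = 43680 wide and 48.8 × 600 = 29280 tall.
The bottom-right point is two-thirds across and two-thirds down:
x = 2 × 43680/3 ≈ 29120; y = 2 × 29280/3 ≈ 19520.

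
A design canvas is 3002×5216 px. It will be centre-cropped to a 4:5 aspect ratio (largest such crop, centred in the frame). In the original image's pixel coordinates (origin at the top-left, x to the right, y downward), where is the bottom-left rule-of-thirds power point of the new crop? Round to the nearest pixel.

3002/5216 < 4/5, so the 4:5 crop keeps the full width 3002 and trims height to 3002 × 5/4 = 3752.50 px.
Top offset = (5216 − 3752.50)/2 = 731.75 px; left offset = 0.
Bottom-left is one-third across and two-thirds down within the crop:
x = 0.00 + 1 × 3002.00/3 ≈ 1001; y = 731.75 + 2 × 3752.50/3 ≈ 3233.

(1001, 3233)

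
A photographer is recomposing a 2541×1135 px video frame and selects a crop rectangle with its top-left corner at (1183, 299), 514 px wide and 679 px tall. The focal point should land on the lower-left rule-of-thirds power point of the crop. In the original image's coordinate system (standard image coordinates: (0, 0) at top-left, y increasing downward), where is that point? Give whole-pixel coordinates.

(1354, 752)

One third of the crop width 514 is 171.33 px.
One third of the crop height 679 is 226.33 px.
The lower-left point is one-third across and two-thirds down within the crop:
x = 1183 + 1 × 171.33 ≈ 1354; y = 299 + 2 × 226.33 ≈ 752.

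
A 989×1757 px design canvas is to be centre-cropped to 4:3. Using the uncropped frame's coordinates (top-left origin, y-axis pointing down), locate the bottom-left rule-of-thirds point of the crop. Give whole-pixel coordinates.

989/1757 < 4/3, so the 4:3 crop keeps the full width 989 and trims height to 989 × 3/4 = 741.75 px.
Top offset = (1757 − 741.75)/2 = 507.62 px; left offset = 0.
Bottom-left is one-third across and two-thirds down within the crop:
x = 0.00 + 1 × 989.00/3 ≈ 330; y = 507.62 + 2 × 741.75/3 ≈ 1002.

x = 330 px, y = 1002 px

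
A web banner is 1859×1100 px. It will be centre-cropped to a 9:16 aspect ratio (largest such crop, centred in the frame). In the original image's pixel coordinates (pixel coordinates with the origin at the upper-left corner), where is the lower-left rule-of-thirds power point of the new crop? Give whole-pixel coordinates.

1859/1100 > 9/16, so the 9:16 crop keeps the full height 1100 and trims width to 1100 × 9/16 = 618.75 px.
Left offset = (1859 − 618.75)/2 = 620.12 px; top offset = 0.
Lower-left is one-third across and two-thirds down within the crop:
x = 620.12 + 1 × 618.75/3 ≈ 826; y = 0.00 + 2 × 1100.00/3 ≈ 733.

x = 826 px, y = 733 px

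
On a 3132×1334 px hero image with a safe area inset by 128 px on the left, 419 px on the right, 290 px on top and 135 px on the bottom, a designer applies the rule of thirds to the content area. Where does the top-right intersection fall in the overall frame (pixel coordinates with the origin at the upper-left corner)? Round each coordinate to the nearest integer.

x = 1851 px, y = 593 px

Content width = 3132 − 128 − 419 = 2585 px; content height = 1334 − 290 − 135 = 909 px.
Top-right is two-thirds across and one-third down within the content area.
x = 128 + 2 × 2585/3 = 128 + 1723.33 ≈ 1851
y = 290 + 1 × 909/3 = 290 + 303.00 ≈ 593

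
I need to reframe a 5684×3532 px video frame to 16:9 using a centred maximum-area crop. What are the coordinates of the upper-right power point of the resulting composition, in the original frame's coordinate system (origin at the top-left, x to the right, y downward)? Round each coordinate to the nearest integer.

x = 3789 px, y = 1233 px

5684/3532 < 16/9, so the 16:9 crop keeps the full width 5684 and trims height to 5684 × 9/16 = 3197.25 px.
Top offset = (3532 − 3197.25)/2 = 167.38 px; left offset = 0.
Upper-right is two-thirds across and one-third down within the crop:
x = 0.00 + 2 × 5684.00/3 ≈ 3789; y = 167.38 + 1 × 3197.25/3 ≈ 1233.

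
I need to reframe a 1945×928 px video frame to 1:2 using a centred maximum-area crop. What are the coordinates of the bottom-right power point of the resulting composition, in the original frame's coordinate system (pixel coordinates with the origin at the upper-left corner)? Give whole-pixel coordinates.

x = 1050 px, y = 619 px

1945/928 > 1/2, so the 1:2 crop keeps the full height 928 and trims width to 928 × 1/2 = 464.00 px.
Left offset = (1945 − 464.00)/2 = 740.50 px; top offset = 0.
Bottom-right is two-thirds across and two-thirds down within the crop:
x = 740.50 + 2 × 464.00/3 ≈ 1050; y = 0.00 + 2 × 928.00/3 ≈ 619.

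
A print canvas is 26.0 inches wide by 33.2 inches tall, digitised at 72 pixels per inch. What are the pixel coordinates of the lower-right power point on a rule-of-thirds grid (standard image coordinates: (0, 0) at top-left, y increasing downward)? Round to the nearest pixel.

In pixels the canvas is 26.0 × 72 = 1872 wide and 33.2 × 72 = 2390.4 tall.
The lower-right point is two-thirds across and two-thirds down:
x = 2 × 1872/3 ≈ 1248; y = 2 × 2390.4/3 ≈ 1594.

x = 1248 px, y = 1594 px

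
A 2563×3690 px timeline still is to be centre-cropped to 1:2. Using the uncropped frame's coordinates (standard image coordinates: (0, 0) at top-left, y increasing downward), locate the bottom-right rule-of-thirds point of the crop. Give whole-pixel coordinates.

2563/3690 > 1/2, so the 1:2 crop keeps the full height 3690 and trims width to 3690 × 1/2 = 1845.00 px.
Left offset = (2563 − 1845.00)/2 = 359.00 px; top offset = 0.
Bottom-right is two-thirds across and two-thirds down within the crop:
x = 359.00 + 2 × 1845.00/3 ≈ 1589; y = 0.00 + 2 × 3690.00/3 ≈ 2460.

x = 1589 px, y = 2460 px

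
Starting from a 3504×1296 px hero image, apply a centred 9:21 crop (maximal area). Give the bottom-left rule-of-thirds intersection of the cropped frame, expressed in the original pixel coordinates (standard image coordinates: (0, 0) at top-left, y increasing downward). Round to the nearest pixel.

3504/1296 > 9/21, so the 9:21 crop keeps the full height 1296 and trims width to 1296 × 9/21 = 555.43 px.
Left offset = (3504 − 555.43)/2 = 1474.29 px; top offset = 0.
Bottom-left is one-third across and two-thirds down within the crop:
x = 1474.29 + 1 × 555.43/3 ≈ 1659; y = 0.00 + 2 × 1296.00/3 ≈ 864.

x = 1659 px, y = 864 px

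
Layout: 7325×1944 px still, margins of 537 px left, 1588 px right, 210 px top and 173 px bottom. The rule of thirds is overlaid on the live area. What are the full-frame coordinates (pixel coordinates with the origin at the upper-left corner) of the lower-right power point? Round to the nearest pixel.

x = 4004 px, y = 1251 px

Content width = 7325 − 537 − 1588 = 5200 px; content height = 1944 − 210 − 173 = 1561 px.
Lower-right is two-thirds across and two-thirds down within the live area.
x = 537 + 2 × 5200/3 = 537 + 3466.67 ≈ 4004
y = 210 + 2 × 1561/3 = 210 + 1040.67 ≈ 1251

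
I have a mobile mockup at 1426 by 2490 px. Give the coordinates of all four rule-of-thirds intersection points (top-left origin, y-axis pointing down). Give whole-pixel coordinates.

One third of 1426 is 475.33; one third of 2490 is 830.
Vertical third lines at x = 475 and x = 951; horizontal third lines at y = 830 and y = 1660.

(475, 830), (951, 830), (475, 1660), (951, 1660)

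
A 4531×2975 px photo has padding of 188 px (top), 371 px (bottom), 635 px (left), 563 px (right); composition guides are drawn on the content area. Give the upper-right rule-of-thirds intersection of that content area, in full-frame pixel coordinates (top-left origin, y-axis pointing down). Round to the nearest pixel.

(2857, 993)

Content width = 4531 − 635 − 563 = 3333 px; content height = 2975 − 188 − 371 = 2416 px.
Upper-right is two-thirds across and one-third down within the content area.
x = 635 + 2 × 3333/3 = 635 + 2222.00 ≈ 2857
y = 188 + 1 × 2416/3 = 188 + 805.33 ≈ 993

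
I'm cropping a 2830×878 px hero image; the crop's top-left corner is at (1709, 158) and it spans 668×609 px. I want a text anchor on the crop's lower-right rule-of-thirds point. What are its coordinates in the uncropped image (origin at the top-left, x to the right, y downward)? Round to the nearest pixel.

One third of the crop width 668 is 222.67 px.
One third of the crop height 609 is 203.00 px.
The lower-right point is two-thirds across and two-thirds down within the crop:
x = 1709 + 2 × 222.67 ≈ 2154; y = 158 + 2 × 203.00 ≈ 564.

(2154, 564)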